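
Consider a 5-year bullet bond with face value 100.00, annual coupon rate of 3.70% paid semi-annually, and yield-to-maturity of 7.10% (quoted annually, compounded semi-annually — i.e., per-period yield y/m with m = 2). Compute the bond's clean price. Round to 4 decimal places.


Coupon per period c = face * coupon_rate / m = 1.850000
Periods per year m = 2; per-period yield y/m = 0.035500
Number of cashflows N = 10
Cashflows (t years, CF_t, discount factor 1/(1+y/m)^(m*t), PV):
  t = 0.5000: CF_t = 1.850000, DF = 0.965717, PV = 1.786577
  t = 1.0000: CF_t = 1.850000, DF = 0.932609, PV = 1.725327
  t = 1.5000: CF_t = 1.850000, DF = 0.900637, PV = 1.666178
  t = 2.0000: CF_t = 1.850000, DF = 0.869760, PV = 1.609057
  t = 2.5000: CF_t = 1.850000, DF = 0.839942, PV = 1.553893
  t = 3.0000: CF_t = 1.850000, DF = 0.811147, PV = 1.500621
  t = 3.5000: CF_t = 1.850000, DF = 0.783338, PV = 1.449176
  t = 4.0000: CF_t = 1.850000, DF = 0.756483, PV = 1.399494
  t = 4.5000: CF_t = 1.850000, DF = 0.730549, PV = 1.351515
  t = 5.0000: CF_t = 101.850000, DF = 0.705503, PV = 71.855498
Price P = sum_t PV_t = 85.897335

Answer: Price = 85.8973


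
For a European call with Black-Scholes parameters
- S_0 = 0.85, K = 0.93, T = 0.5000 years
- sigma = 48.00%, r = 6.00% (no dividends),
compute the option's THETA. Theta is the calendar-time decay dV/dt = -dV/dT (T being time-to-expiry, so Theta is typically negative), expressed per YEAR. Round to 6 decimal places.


d1 = -0.0069185586; d2 = -0.3463298136
phi(d1) = 0.3989327325; exp(-qT) = 1.0000000000; exp(-rT) = 0.9704455335
Theta = -S*exp(-qT)*phi(d1)*sigma/(2*sqrt(T)) - r*K*exp(-rT)*N(d2) + q*S*exp(-qT)*N(d1)
N(d1) = 0.4972399165; N(d2) = 0.3645474327; sqrt(T) = 0.7071067812
Term 1 = -0.8500 * 1.0000000000 * 0.3989327325 * 0.4800 / (2 * 0.7071067812) = -0.1150919205
Term 2 = -0.0600 * 0.9300 * 0.9704455335 * 0.3645474327 = -0.0197405573
Term 3 = 0 (no dividend yield, q = 0)
Theta = -0.1150919205 + (-0.0197405573) + (0.0000000000) = -0.134832

Answer: Theta = -0.134832


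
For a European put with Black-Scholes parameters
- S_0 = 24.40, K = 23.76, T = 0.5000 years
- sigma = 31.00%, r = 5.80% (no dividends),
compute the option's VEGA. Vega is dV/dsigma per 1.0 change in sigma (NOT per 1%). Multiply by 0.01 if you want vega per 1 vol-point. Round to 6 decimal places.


d1 = 0.3631547046; d2 = 0.1439516024
phi(d1) = 0.3734843400; exp(-qT) = 1.0000000000; exp(-rT) = 0.9714164645
Vega = S * exp(-qT) * phi(d1) * sqrt(T) = 24.4000 * 1.0000000000 * 0.3734843400 * 0.7071067812 = 6.443877

Answer: Vega = 6.443877


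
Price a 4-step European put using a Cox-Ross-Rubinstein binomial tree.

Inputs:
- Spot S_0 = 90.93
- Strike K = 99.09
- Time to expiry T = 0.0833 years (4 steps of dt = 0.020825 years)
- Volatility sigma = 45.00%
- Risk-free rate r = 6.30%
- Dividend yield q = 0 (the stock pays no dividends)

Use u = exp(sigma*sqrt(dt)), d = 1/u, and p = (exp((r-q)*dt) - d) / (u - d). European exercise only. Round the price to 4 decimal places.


Answer: Price = V(0,0) = 9.8344

Derivation:
dt = T/N = 0.020825
u = exp(sigma*sqrt(dt)) = 1.067094; d = 1/u = 0.937125
p = (exp((r-q)*dt) - d) / (u - d) = 0.493872
Discount per step: exp(-r*dt) = 0.998689
Stock lattice S(k, i) with i counting down-moves:
  k=0: S(0,0) = 90.9300
  k=1: S(1,0) = 97.0308; S(1,1) = 85.2127
  k=2: S(2,0) = 103.5410; S(2,1) = 90.9300; S(2,2) = 79.8550
  k=3: S(3,0) = 110.4880; S(3,1) = 97.0308; S(3,2) = 85.2127; S(3,3) = 74.8341
  k=4: S(4,0) = 117.9010; S(4,1) = 103.5410; S(4,2) = 90.9300; S(4,3) = 79.8550; S(4,4) = 70.1289
Terminal payoffs V(N, i) = max(K - S_T, 0):
  V(4,0) = 0.000000; V(4,1) = 0.000000; V(4,2) = 8.160000; V(4,3) = 19.235027; V(4,4) = 28.961146
Backward induction: V(k, i) = exp(-r*dt) * [p * V(k+1, i) + (1-p) * V(k+1, i+1)].
  V(3,0) = exp(-r*dt) * [p*0.000000 + (1-p)*0.000000] = 0.000000
  V(3,1) = exp(-r*dt) * [p*0.000000 + (1-p)*8.160000] = 4.124589
  V(3,2) = exp(-r*dt) * [p*8.160000 + (1-p)*19.235027] = 13.747332
  V(3,3) = exp(-r*dt) * [p*19.235027 + (1-p)*28.961146] = 24.126013
  V(2,0) = exp(-r*dt) * [p*0.000000 + (1-p)*4.124589] = 2.084832
  V(2,1) = exp(-r*dt) * [p*4.124589 + (1-p)*13.747332] = 8.983134
  V(2,2) = exp(-r*dt) * [p*13.747332 + (1-p)*24.126013] = 18.975361
  V(1,0) = exp(-r*dt) * [p*2.084832 + (1-p)*8.983134] = 5.568944
  V(1,1) = exp(-r*dt) * [p*8.983134 + (1-p)*18.975361] = 14.022070
  V(0,0) = exp(-r*dt) * [p*5.568944 + (1-p)*14.022070] = 9.834396


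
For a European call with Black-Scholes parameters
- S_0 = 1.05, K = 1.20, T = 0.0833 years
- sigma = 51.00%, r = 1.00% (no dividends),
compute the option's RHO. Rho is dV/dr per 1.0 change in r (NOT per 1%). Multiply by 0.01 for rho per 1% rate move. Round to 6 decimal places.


d1 = -0.8279176233; d2 = -0.9751124941
phi(d1) = 0.2831828920; exp(-qT) = 1.0000000000; exp(-rT) = 0.9991673468
N(d2) = 0.1647522309
Rho = K*T*exp(-rT)*N(d2) = 1.2000 * 0.0833 * 0.9991673468 * 0.1647522309 = 0.016455

Answer: Rho = 0.016455


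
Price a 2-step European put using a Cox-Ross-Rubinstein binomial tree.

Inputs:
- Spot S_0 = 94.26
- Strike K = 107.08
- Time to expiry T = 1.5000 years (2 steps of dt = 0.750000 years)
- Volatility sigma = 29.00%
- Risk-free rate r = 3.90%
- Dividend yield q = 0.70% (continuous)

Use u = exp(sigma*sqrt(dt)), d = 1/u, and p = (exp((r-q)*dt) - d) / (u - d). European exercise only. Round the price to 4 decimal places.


dt = T/N = 0.750000
u = exp(sigma*sqrt(dt)) = 1.285500; d = 1/u = 0.777908
p = (exp((r-q)*dt) - d) / (u - d) = 0.485395
Discount per step: exp(-r*dt) = 0.971174
Stock lattice S(k, i) with i counting down-moves:
  k=0: S(0,0) = 94.2600
  k=1: S(1,0) = 121.1712; S(1,1) = 73.3256
  k=2: S(2,0) = 155.7655; S(2,1) = 94.2600; S(2,2) = 57.0405
Terminal payoffs V(N, i) = max(K - S_T, 0):
  V(2,0) = 0.000000; V(2,1) = 12.820000; V(2,2) = 50.039463
Backward induction: V(k, i) = exp(-r*dt) * [p * V(k+1, i) + (1-p) * V(k+1, i+1)].
  V(1,0) = exp(-r*dt) * [p*0.000000 + (1-p)*12.820000] = 6.407060
  V(1,1) = exp(-r*dt) * [p*12.820000 + (1-p)*50.039463] = 31.051642
  V(0,0) = exp(-r*dt) * [p*6.407060 + (1-p)*31.051642] = 18.539007

Answer: Price = V(0,0) = 18.5390


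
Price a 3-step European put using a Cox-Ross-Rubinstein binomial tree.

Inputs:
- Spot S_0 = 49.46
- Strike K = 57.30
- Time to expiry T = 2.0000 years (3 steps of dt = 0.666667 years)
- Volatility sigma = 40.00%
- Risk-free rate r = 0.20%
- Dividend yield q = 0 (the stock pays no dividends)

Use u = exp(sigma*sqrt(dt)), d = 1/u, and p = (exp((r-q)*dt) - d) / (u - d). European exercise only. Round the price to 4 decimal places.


dt = T/N = 0.666667
u = exp(sigma*sqrt(dt)) = 1.386245; d = 1/u = 0.721373
p = (exp((r-q)*dt) - d) / (u - d) = 0.421075
Discount per step: exp(-r*dt) = 0.998668
Stock lattice S(k, i) with i counting down-moves:
  k=0: S(0,0) = 49.4600
  k=1: S(1,0) = 68.5637; S(1,1) = 35.6791
  k=2: S(2,0) = 95.0461; S(2,1) = 49.4600; S(2,2) = 25.7380
  k=3: S(3,0) = 131.7571; S(3,1) = 68.5637; S(3,2) = 35.6791; S(3,3) = 18.5667
Terminal payoffs V(N, i) = max(K - S_T, 0):
  V(3,0) = 0.000000; V(3,1) = 0.000000; V(3,2) = 21.620880; V(3,3) = 38.733324
Backward induction: V(k, i) = exp(-r*dt) * [p * V(k+1, i) + (1-p) * V(k+1, i+1)].
  V(2,0) = exp(-r*dt) * [p*0.000000 + (1-p)*0.000000] = 0.000000
  V(2,1) = exp(-r*dt) * [p*0.000000 + (1-p)*21.620880] = 12.500186
  V(2,2) = exp(-r*dt) * [p*21.620880 + (1-p)*38.733324] = 31.485690
  V(1,0) = exp(-r*dt) * [p*0.000000 + (1-p)*12.500186] = 7.227025
  V(1,1) = exp(-r*dt) * [p*12.500186 + (1-p)*31.485690] = 23.460064
  V(0,0) = exp(-r*dt) * [p*7.227025 + (1-p)*23.460064] = 16.602583

Answer: Price = V(0,0) = 16.6026


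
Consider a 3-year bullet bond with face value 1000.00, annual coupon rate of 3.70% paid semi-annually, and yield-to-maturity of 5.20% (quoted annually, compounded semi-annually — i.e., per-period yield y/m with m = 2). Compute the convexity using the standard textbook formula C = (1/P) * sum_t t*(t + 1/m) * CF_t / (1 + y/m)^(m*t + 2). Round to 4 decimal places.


Answer: Convexity = 9.3726

Derivation:
Coupon per period c = face * coupon_rate / m = 18.500000
Periods per year m = 2; per-period yield y/m = 0.026000
Number of cashflows N = 6
Cashflows (t years, CF_t, discount factor 1/(1+y/m)^(m*t), PV):
  t = 0.5000: CF_t = 18.500000, DF = 0.974659, PV = 18.031189
  t = 1.0000: CF_t = 18.500000, DF = 0.949960, PV = 17.574258
  t = 1.5000: CF_t = 18.500000, DF = 0.925887, PV = 17.128907
  t = 2.0000: CF_t = 18.500000, DF = 0.902424, PV = 16.694841
  t = 2.5000: CF_t = 18.500000, DF = 0.879555, PV = 16.271775
  t = 3.0000: CF_t = 1018.500000, DF = 0.857266, PV = 873.125895
Price P = sum_t PV_t = 958.826865
Convexity numerator sum_t t*(t + 1/m) * CF_t / (1+y/m)^(m*t + 2):
  t = 0.5000: term = 8.564453
  t = 1.0000: term = 25.042261
  t = 1.5000: term = 48.815324
  t = 2.0000: term = 79.297148
  t = 2.5000: term = 115.931503
  t = 3.0000: term = 8709.063281
Convexity = (1/P) * sum = 8986.713971 / 958.826865 = 9.372614


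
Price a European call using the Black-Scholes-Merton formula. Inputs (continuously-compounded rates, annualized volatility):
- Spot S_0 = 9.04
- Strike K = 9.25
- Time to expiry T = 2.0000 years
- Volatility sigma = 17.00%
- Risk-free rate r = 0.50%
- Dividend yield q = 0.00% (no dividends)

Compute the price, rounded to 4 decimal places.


Answer: Price = 0.8129

Derivation:
d1 = (ln(S/K) + (r - q + 0.5*sigma^2) * T) / (sigma * sqrt(T)) = 0.06628345
d2 = d1 - sigma * sqrt(T) = -0.17413285
exp(-rT) = 0.99004983; exp(-qT) = 1.00000000
C = S_0 * exp(-qT) * N(d1) - K * exp(-rT) * N(d2)
N(d1) = 0.52642392; N(d2) = 0.43088053
C = 9.0400 * 1.00000000 * 0.52642392 - 9.2500 * 0.99004983 * 0.43088053 = 0.8129


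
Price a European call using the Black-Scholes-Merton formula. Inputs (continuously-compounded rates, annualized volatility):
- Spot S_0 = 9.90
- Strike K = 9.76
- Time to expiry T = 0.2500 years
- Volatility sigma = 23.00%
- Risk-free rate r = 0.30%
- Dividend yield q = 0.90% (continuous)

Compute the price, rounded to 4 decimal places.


Answer: Price = 0.5153

Derivation:
d1 = (ln(S/K) + (r - q + 0.5*sigma^2) * T) / (sigma * sqrt(T)) = 0.16830310
d2 = d1 - sigma * sqrt(T) = 0.05330310
exp(-rT) = 0.99925028; exp(-qT) = 0.99775253
C = S_0 * exp(-qT) * N(d1) - K * exp(-rT) * N(d2)
N(d1) = 0.56682758; N(d2) = 0.52125480
C = 9.9000 * 0.99775253 * 0.56682758 - 9.7600 * 0.99925028 * 0.52125480 = 0.5153


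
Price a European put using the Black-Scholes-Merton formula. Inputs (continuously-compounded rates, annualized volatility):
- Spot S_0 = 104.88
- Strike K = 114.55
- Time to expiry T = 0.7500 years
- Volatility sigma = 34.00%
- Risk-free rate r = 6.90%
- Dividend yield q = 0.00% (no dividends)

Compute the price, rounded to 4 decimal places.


d1 = (ln(S/K) + (r - q + 0.5*sigma^2) * T) / (sigma * sqrt(T)) = 0.02345207
d2 = d1 - sigma * sqrt(T) = -0.27099657
exp(-rT) = 0.94956623; exp(-qT) = 1.00000000
P = K * exp(-rT) * N(-d2) - S_0 * exp(-qT) * N(-d1)
N(-d1) = 0.49064483; N(-d2) = 0.60680316
P = 114.5500 * 0.94956623 * 0.60680316 - 104.8800 * 1.00000000 * 0.49064483 = 14.5449

Answer: Price = 14.5449


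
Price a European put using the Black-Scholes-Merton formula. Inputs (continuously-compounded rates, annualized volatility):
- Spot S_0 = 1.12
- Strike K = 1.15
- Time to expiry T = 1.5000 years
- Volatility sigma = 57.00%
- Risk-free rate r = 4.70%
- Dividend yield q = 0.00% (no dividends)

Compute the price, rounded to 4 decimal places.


Answer: Price = 0.2755

Derivation:
d1 = (ln(S/K) + (r - q + 0.5*sigma^2) * T) / (sigma * sqrt(T)) = 0.41217570
d2 = d1 - sigma * sqrt(T) = -0.28592888
exp(-rT) = 0.93192774; exp(-qT) = 1.00000000
P = K * exp(-rT) * N(-d2) - S_0 * exp(-qT) * N(-d1)
N(-d1) = 0.34010532; N(-d2) = 0.61253370
P = 1.1500 * 0.93192774 * 0.61253370 - 1.1200 * 1.00000000 * 0.34010532 = 0.2755


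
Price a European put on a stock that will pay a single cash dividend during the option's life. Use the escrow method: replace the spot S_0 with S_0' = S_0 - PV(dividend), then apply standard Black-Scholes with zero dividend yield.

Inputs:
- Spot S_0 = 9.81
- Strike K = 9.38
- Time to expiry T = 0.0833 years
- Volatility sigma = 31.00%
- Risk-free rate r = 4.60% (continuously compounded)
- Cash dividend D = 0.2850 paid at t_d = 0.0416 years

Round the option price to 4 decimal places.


Answer: Price = 0.2537

Derivation:
PV(D) = D * exp(-r * t_d) = 0.2850 * 0.99808823 = 0.28445515
S_0' = S_0 - PV(D) = 9.8100 - 0.28445515 = 9.52554485
d1 = (ln(S_0'/K) + (r + sigma^2/2)*T) / (sigma*sqrt(T)) = 0.25965533
d2 = d1 - sigma*sqrt(T) = 0.17018394
exp(-rT) = 0.99617553
N(-d1) = 0.39756483; N(-d2) = 0.43243274
P = K * exp(-rT) * N(-d2) - S_0' * N(-d1) = 9.3800 * 0.99617553 * 0.43243274 - 9.52554485 * 0.39756483 = 0.2537


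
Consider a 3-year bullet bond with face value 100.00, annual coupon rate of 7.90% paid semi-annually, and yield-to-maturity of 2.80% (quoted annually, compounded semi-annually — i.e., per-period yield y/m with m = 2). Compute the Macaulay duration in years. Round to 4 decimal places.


Coupon per period c = face * coupon_rate / m = 3.950000
Periods per year m = 2; per-period yield y/m = 0.014000
Number of cashflows N = 6
Cashflows (t years, CF_t, discount factor 1/(1+y/m)^(m*t), PV):
  t = 0.5000: CF_t = 3.950000, DF = 0.986193, PV = 3.895464
  t = 1.0000: CF_t = 3.950000, DF = 0.972577, PV = 3.841680
  t = 1.5000: CF_t = 3.950000, DF = 0.959149, PV = 3.788639
  t = 2.0000: CF_t = 3.950000, DF = 0.945906, PV = 3.736330
  t = 2.5000: CF_t = 3.950000, DF = 0.932847, PV = 3.684744
  t = 3.0000: CF_t = 103.950000, DF = 0.919967, PV = 95.630574
Price P = sum_t PV_t = 114.577431
Macaulay numerator sum_t t * PV_t:
  t * PV_t at t = 0.5000: 1.947732
  t * PV_t at t = 1.0000: 3.841680
  t * PV_t at t = 1.5000: 5.682959
  t * PV_t at t = 2.0000: 7.472661
  t * PV_t at t = 2.5000: 9.211860
  t * PV_t at t = 3.0000: 286.891723
Macaulay duration D = (sum_t t * PV_t) / P = 315.048614 / 114.577431 = 2.749657

Answer: Macaulay duration = 2.7497 years


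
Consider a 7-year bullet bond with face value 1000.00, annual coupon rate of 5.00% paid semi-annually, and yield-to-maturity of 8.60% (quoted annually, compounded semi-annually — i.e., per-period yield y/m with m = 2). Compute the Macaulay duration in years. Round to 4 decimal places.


Answer: Macaulay duration = 5.8574 years

Derivation:
Coupon per period c = face * coupon_rate / m = 25.000000
Periods per year m = 2; per-period yield y/m = 0.043000
Number of cashflows N = 14
Cashflows (t years, CF_t, discount factor 1/(1+y/m)^(m*t), PV):
  t = 0.5000: CF_t = 25.000000, DF = 0.958773, PV = 23.969319
  t = 1.0000: CF_t = 25.000000, DF = 0.919245, PV = 22.981131
  t = 1.5000: CF_t = 25.000000, DF = 0.881347, PV = 22.033682
  t = 2.0000: CF_t = 25.000000, DF = 0.845012, PV = 21.125295
  t = 2.5000: CF_t = 25.000000, DF = 0.810174, PV = 20.254357
  t = 3.0000: CF_t = 25.000000, DF = 0.776773, PV = 19.419326
  t = 3.5000: CF_t = 25.000000, DF = 0.744749, PV = 18.618721
  t = 4.0000: CF_t = 25.000000, DF = 0.714045, PV = 17.851123
  t = 4.5000: CF_t = 25.000000, DF = 0.684607, PV = 17.115171
  t = 5.0000: CF_t = 25.000000, DF = 0.656382, PV = 16.409560
  t = 5.5000: CF_t = 25.000000, DF = 0.629322, PV = 15.733039
  t = 6.0000: CF_t = 25.000000, DF = 0.603376, PV = 15.084409
  t = 6.5000: CF_t = 25.000000, DF = 0.578501, PV = 14.462521
  t = 7.0000: CF_t = 1025.000000, DF = 0.554651, PV = 568.517120
Price P = sum_t PV_t = 813.574774
Macaulay numerator sum_t t * PV_t:
  t * PV_t at t = 0.5000: 11.984660
  t * PV_t at t = 1.0000: 22.981131
  t * PV_t at t = 1.5000: 33.050523
  t * PV_t at t = 2.0000: 42.250589
  t * PV_t at t = 2.5000: 50.635893
  t * PV_t at t = 3.0000: 58.257979
  t * PV_t at t = 3.5000: 65.165524
  t * PV_t at t = 4.0000: 71.404492
  t * PV_t at t = 4.5000: 77.018268
  t * PV_t at t = 5.0000: 82.047798
  t * PV_t at t = 5.5000: 86.531714
  t * PV_t at t = 6.0000: 90.506456
  t * PV_t at t = 6.5000: 94.006386
  t * PV_t at t = 7.0000: 3979.619841
Macaulay duration D = (sum_t t * PV_t) / P = 4765.461253 / 813.574774 = 5.857435


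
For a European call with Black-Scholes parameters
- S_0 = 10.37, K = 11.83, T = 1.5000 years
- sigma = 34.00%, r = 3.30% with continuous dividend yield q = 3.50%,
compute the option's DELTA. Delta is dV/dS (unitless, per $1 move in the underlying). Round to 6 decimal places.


d1 = -0.1153221110; d2 = -0.5317353672
phi(d1) = 0.3962982765; exp(-qT) = 0.9488543211; exp(-rT) = 0.9517051581
N(d1) = 0.4540949066
Delta = exp(-qT) * N(d1) = 0.9488543211 * 0.4540949066 = 0.430870

Answer: Delta = 0.430870


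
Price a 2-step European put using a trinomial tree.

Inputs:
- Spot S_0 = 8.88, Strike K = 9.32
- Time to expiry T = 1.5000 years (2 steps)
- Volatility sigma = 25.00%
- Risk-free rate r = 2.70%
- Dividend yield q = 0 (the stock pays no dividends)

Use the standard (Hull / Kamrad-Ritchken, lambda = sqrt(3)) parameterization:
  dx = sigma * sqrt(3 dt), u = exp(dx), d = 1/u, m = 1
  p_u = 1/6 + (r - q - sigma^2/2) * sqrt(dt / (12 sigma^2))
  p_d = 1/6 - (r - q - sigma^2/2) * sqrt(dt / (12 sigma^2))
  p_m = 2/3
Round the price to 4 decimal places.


dt = T/N = 0.750000; dx = sigma*sqrt(3*dt) = 0.375000
u = exp(dx) = 1.454991; d = 1/u = 0.687289
p_u = 0.162417, p_m = 0.666667, p_d = 0.170917
Discount per step: exp(-r*dt) = 0.979954
Stock lattice S(k, j) with j the centered position index:
  k=0: S(0,+0) = 8.8800
  k=1: S(1,-1) = 6.1031; S(1,+0) = 8.8800; S(1,+1) = 12.9203
  k=2: S(2,-2) = 4.1946; S(2,-1) = 6.1031; S(2,+0) = 8.8800; S(2,+1) = 12.9203; S(2,+2) = 18.7990
Terminal payoffs V(N, j) = max(K - S_T, 0):
  V(2,-2) = 5.125385; V(2,-1) = 3.216871; V(2,+0) = 0.440000; V(2,+1) = 0.000000; V(2,+2) = 0.000000
Backward induction: V(k, j) = exp(-r*dt) * [p_u * V(k+1, j+1) + p_m * V(k+1, j) + p_d * V(k+1, j-1)]
  V(1,-1) = exp(-r*dt) * [p_u*0.440000 + p_m*3.216871 + p_d*5.125385] = 3.030073
  V(1,+0) = exp(-r*dt) * [p_u*0.000000 + p_m*0.440000 + p_d*3.216871] = 0.826248
  V(1,+1) = exp(-r*dt) * [p_u*0.000000 + p_m*0.000000 + p_d*0.440000] = 0.073696
  V(0,+0) = exp(-r*dt) * [p_u*0.073696 + p_m*0.826248 + p_d*3.030073] = 1.059028

Answer: Price = V(0,0) = 1.0590


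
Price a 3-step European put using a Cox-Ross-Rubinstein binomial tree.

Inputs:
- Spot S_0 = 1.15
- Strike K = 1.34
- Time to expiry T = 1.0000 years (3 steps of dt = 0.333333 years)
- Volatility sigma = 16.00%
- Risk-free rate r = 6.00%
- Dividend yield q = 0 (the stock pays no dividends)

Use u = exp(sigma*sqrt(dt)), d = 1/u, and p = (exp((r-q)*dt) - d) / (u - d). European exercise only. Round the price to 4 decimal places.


Answer: Price = V(0,0) = 0.1456

Derivation:
dt = T/N = 0.333333
u = exp(sigma*sqrt(dt)) = 1.096777; d = 1/u = 0.911762
p = (exp((r-q)*dt) - d) / (u - d) = 0.586110
Discount per step: exp(-r*dt) = 0.980199
Stock lattice S(k, i) with i counting down-moves:
  k=0: S(0,0) = 1.1500
  k=1: S(1,0) = 1.2613; S(1,1) = 1.0485
  k=2: S(2,0) = 1.3834; S(2,1) = 1.1500; S(2,2) = 0.9560
  k=3: S(3,0) = 1.5172; S(3,1) = 1.2613; S(3,2) = 1.0485; S(3,3) = 0.8717
Terminal payoffs V(N, i) = max(K - S_T, 0):
  V(3,0) = 0.000000; V(3,1) = 0.078706; V(3,2) = 0.291473; V(3,3) = 0.468349
Backward induction: V(k, i) = exp(-r*dt) * [p * V(k+1, i) + (1-p) * V(k+1, i+1)].
  V(2,0) = exp(-r*dt) * [p*0.000000 + (1-p)*0.078706] = 0.031931
  V(2,1) = exp(-r*dt) * [p*0.078706 + (1-p)*0.291473] = 0.163466
  V(2,2) = exp(-r*dt) * [p*0.291473 + (1-p)*0.468349] = 0.357459
  V(1,0) = exp(-r*dt) * [p*0.031931 + (1-p)*0.163466] = 0.084662
  V(1,1) = exp(-r*dt) * [p*0.163466 + (1-p)*0.357459] = 0.238931
  V(0,0) = exp(-r*dt) * [p*0.084662 + (1-p)*0.238931] = 0.145572


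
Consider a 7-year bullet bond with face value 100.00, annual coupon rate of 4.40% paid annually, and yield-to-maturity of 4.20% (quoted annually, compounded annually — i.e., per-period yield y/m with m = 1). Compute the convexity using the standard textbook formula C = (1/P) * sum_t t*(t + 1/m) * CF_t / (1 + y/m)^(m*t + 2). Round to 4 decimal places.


Answer: Convexity = 43.5909

Derivation:
Coupon per period c = face * coupon_rate / m = 4.400000
Periods per year m = 1; per-period yield y/m = 0.042000
Number of cashflows N = 7
Cashflows (t years, CF_t, discount factor 1/(1+y/m)^(m*t), PV):
  t = 1.0000: CF_t = 4.400000, DF = 0.959693, PV = 4.222649
  t = 2.0000: CF_t = 4.400000, DF = 0.921010, PV = 4.052446
  t = 3.0000: CF_t = 4.400000, DF = 0.883887, PV = 3.889104
  t = 4.0000: CF_t = 4.400000, DF = 0.848260, PV = 3.732345
  t = 5.0000: CF_t = 4.400000, DF = 0.814069, PV = 3.581905
  t = 6.0000: CF_t = 4.400000, DF = 0.781257, PV = 3.437529
  t = 7.0000: CF_t = 104.400000, DF = 0.749766, PV = 78.275611
Price P = sum_t PV_t = 101.191589
Convexity numerator sum_t t*(t + 1/m) * CF_t / (1+y/m)^(m*t + 2):
  t = 1.0000: term = 7.778207
  t = 2.0000: term = 22.394071
  t = 3.0000: term = 42.982862
  t = 4.0000: term = 68.750579
  t = 5.0000: term = 98.969163
  t = 6.0000: term = 132.972004
  t = 7.0000: term = 4037.188756
Convexity = (1/P) * sum = 4411.035642 / 101.191589 = 43.590932


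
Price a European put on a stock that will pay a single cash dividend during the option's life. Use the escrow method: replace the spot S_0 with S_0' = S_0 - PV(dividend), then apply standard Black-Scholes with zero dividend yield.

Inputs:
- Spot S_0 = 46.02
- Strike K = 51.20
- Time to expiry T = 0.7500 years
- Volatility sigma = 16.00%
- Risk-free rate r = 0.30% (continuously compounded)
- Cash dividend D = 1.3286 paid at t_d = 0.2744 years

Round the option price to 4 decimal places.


PV(D) = D * exp(-r * t_d) = 1.3286 * 0.99917714 = 1.32750675
S_0' = S_0 - PV(D) = 46.0200 - 1.32750675 = 44.69249325
d1 = (ln(S_0'/K) + (r + sigma^2/2)*T) / (sigma*sqrt(T)) = -0.89549900
d2 = d1 - sigma*sqrt(T) = -1.03406306
exp(-rT) = 0.99775253
N(-d1) = 0.81473980; N(-d2) = 0.84944666
P = K * exp(-rT) * N(-d2) - S_0' * N(-d1) = 51.2000 * 0.99775253 * 0.84944666 - 44.69249325 * 0.81473980 = 6.9812

Answer: Price = 6.9812


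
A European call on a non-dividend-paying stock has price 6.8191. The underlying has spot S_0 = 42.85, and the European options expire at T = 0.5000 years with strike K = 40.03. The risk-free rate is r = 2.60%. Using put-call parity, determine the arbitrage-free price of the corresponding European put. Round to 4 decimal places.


Answer: Put price = 3.4821

Derivation:
Put-call parity: C - P = S_0 * exp(-qT) - K * exp(-rT).
S_0 * exp(-qT) = 42.8500 * 1.00000000 = 42.85000000
K * exp(-rT) = 40.0300 * 0.98708414 = 39.51297792
P = C - S*exp(-qT) + K*exp(-rT)
P = 6.8191 - 42.85000000 + 39.51297792 = 3.4821


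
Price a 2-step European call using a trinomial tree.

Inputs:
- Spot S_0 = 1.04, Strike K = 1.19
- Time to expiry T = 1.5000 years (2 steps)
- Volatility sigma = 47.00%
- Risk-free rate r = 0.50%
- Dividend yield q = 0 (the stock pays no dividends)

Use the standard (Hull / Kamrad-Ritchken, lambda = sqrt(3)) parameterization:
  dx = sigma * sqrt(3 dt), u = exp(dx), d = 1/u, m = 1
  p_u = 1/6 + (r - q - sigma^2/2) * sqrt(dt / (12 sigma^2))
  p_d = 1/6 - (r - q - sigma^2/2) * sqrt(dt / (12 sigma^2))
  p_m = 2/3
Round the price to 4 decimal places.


dt = T/N = 0.750000; dx = sigma*sqrt(3*dt) = 0.705000
u = exp(dx) = 2.023847; d = 1/u = 0.494109
p_u = 0.110576, p_m = 0.666667, p_d = 0.222757
Discount per step: exp(-r*dt) = 0.996257
Stock lattice S(k, j) with j the centered position index:
  k=0: S(0,+0) = 1.0400
  k=1: S(1,-1) = 0.5139; S(1,+0) = 1.0400; S(1,+1) = 2.1048
  k=2: S(2,-2) = 0.2539; S(2,-1) = 0.5139; S(2,+0) = 1.0400; S(2,+1) = 2.1048; S(2,+2) = 4.2598
Terminal payoffs V(N, j) = max(S_T - K, 0):
  V(2,-2) = 0.000000; V(2,-1) = 0.000000; V(2,+0) = 0.000000; V(2,+1) = 0.914801; V(2,+2) = 3.069794
Backward induction: V(k, j) = exp(-r*dt) * [p_u * V(k+1, j+1) + p_m * V(k+1, j) + p_d * V(k+1, j-1)]
  V(1,-1) = exp(-r*dt) * [p_u*0.000000 + p_m*0.000000 + p_d*0.000000] = 0.000000
  V(1,+0) = exp(-r*dt) * [p_u*0.914801 + p_m*0.000000 + p_d*0.000000] = 0.100777
  V(1,+1) = exp(-r*dt) * [p_u*3.069794 + p_m*0.914801 + p_d*0.000000] = 0.945760
  V(0,+0) = exp(-r*dt) * [p_u*0.945760 + p_m*0.100777 + p_d*0.000000] = 0.171120

Answer: Price = V(0,0) = 0.1711


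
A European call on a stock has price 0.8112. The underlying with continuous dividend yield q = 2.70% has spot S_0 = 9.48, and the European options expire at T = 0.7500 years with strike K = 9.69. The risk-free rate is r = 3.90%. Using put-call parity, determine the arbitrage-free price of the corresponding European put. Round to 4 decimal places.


Answer: Put price = 0.9319

Derivation:
Put-call parity: C - P = S_0 * exp(-qT) - K * exp(-rT).
S_0 * exp(-qT) = 9.4800 * 0.97995365 = 9.28996064
K * exp(-rT) = 9.6900 * 0.97117364 = 9.41067258
P = C - S*exp(-qT) + K*exp(-rT)
P = 0.8112 - 9.28996064 + 9.41067258 = 0.9319


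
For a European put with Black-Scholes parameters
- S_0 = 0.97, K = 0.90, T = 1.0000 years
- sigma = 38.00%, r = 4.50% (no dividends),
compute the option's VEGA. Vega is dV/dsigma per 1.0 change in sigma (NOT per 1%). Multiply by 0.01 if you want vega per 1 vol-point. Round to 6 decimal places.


Answer: Vega = 0.340555

Derivation:
d1 = 0.5055297584; d2 = 0.1255297584
phi(d1) = 0.3510878853; exp(-qT) = 1.0000000000; exp(-rT) = 0.9559974818
Vega = S * exp(-qT) * phi(d1) * sqrt(T) = 0.9700 * 1.0000000000 * 0.3510878853 * 1.0000000000 = 0.340555


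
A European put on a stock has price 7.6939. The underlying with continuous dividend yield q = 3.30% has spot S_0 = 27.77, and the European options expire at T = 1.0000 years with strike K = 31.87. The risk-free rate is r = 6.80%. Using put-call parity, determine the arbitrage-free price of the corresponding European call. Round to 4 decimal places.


Answer: Call price = 4.7876

Derivation:
Put-call parity: C - P = S_0 * exp(-qT) - K * exp(-rT).
S_0 * exp(-qT) = 27.7700 * 0.96753856 = 26.86854580
K * exp(-rT) = 31.8700 * 0.93426047 = 29.77488129
C = P + S*exp(-qT) - K*exp(-rT)
C = 7.6939 + 26.86854580 - 29.77488129 = 4.7876


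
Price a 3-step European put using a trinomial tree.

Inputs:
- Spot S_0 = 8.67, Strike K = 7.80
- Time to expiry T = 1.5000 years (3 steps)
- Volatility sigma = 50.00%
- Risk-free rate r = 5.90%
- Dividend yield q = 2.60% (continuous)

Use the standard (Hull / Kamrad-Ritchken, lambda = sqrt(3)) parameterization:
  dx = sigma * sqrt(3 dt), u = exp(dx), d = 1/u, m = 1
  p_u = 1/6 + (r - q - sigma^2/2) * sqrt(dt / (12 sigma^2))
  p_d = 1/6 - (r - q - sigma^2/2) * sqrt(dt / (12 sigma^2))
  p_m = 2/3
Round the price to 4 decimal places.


Answer: Price = V(0,0) = 1.2696

Derivation:
dt = T/N = 0.500000; dx = sigma*sqrt(3*dt) = 0.612372
u = exp(dx) = 1.844803; d = 1/u = 0.542063
p_u = 0.129108, p_m = 0.666667, p_d = 0.204226
Discount per step: exp(-r*dt) = 0.970931
Stock lattice S(k, j) with j the centered position index:
  k=0: S(0,+0) = 8.6700
  k=1: S(1,-1) = 4.6997; S(1,+0) = 8.6700; S(1,+1) = 15.9944
  k=2: S(2,-2) = 2.5475; S(2,-1) = 4.6997; S(2,+0) = 8.6700; S(2,+1) = 15.9944; S(2,+2) = 29.5066
  k=3: S(3,-3) = 1.3809; S(3,-2) = 2.5475; S(3,-1) = 4.6997; S(3,+0) = 8.6700; S(3,+1) = 15.9944; S(3,+2) = 29.5066; S(3,+3) = 54.4338
Terminal payoffs V(N, j) = max(K - S_T, 0):
  V(3,-3) = 6.419078; V(3,-2) = 5.252471; V(3,-1) = 3.100311; V(3,+0) = 0.000000; V(3,+1) = 0.000000; V(3,+2) = 0.000000; V(3,+3) = 0.000000
Backward induction: V(k, j) = exp(-r*dt) * [p_u * V(k+1, j+1) + p_m * V(k+1, j) + p_d * V(k+1, j-1)]
  V(2,-2) = exp(-r*dt) * [p_u*3.100311 + p_m*5.252471 + p_d*6.419078] = 5.061328
  V(2,-1) = exp(-r*dt) * [p_u*0.000000 + p_m*3.100311 + p_d*5.252471] = 3.048298
  V(2,+0) = exp(-r*dt) * [p_u*0.000000 + p_m*0.000000 + p_d*3.100311] = 0.614757
  V(2,+1) = exp(-r*dt) * [p_u*0.000000 + p_m*0.000000 + p_d*0.000000] = 0.000000
  V(2,+2) = exp(-r*dt) * [p_u*0.000000 + p_m*0.000000 + p_d*0.000000] = 0.000000
  V(1,-1) = exp(-r*dt) * [p_u*0.614757 + p_m*3.048298 + p_d*5.061328] = 3.053792
  V(1,+0) = exp(-r*dt) * [p_u*0.000000 + p_m*0.614757 + p_d*3.048298] = 1.002368
  V(1,+1) = exp(-r*dt) * [p_u*0.000000 + p_m*0.000000 + p_d*0.614757] = 0.121899
  V(0,+0) = exp(-r*dt) * [p_u*0.121899 + p_m*1.002368 + p_d*3.053792] = 1.269634


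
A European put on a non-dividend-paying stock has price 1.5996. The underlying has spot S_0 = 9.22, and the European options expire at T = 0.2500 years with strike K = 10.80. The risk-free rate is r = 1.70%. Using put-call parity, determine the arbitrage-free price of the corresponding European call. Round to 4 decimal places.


Put-call parity: C - P = S_0 * exp(-qT) - K * exp(-rT).
S_0 * exp(-qT) = 9.2200 * 1.00000000 = 9.22000000
K * exp(-rT) = 10.8000 * 0.99575902 = 10.75419740
C = P + S*exp(-qT) - K*exp(-rT)
C = 1.5996 + 9.22000000 - 10.75419740 = 0.0654

Answer: Call price = 0.0654


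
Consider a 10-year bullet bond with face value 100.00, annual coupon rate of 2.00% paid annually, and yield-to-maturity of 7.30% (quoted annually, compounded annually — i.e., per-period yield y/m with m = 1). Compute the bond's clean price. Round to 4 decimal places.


Coupon per period c = face * coupon_rate / m = 2.000000
Periods per year m = 1; per-period yield y/m = 0.073000
Number of cashflows N = 10
Cashflows (t years, CF_t, discount factor 1/(1+y/m)^(m*t), PV):
  t = 1.0000: CF_t = 2.000000, DF = 0.931966, PV = 1.863933
  t = 2.0000: CF_t = 2.000000, DF = 0.868561, PV = 1.737123
  t = 3.0000: CF_t = 2.000000, DF = 0.809470, PV = 1.618940
  t = 4.0000: CF_t = 2.000000, DF = 0.754399, PV = 1.508798
  t = 5.0000: CF_t = 2.000000, DF = 0.703075, PV = 1.406149
  t = 6.0000: CF_t = 2.000000, DF = 0.655242, PV = 1.310484
  t = 7.0000: CF_t = 2.000000, DF = 0.610663, PV = 1.221327
  t = 8.0000: CF_t = 2.000000, DF = 0.569118, PV = 1.138236
  t = 9.0000: CF_t = 2.000000, DF = 0.530399, PV = 1.060798
  t = 10.0000: CF_t = 102.000000, DF = 0.494314, PV = 50.420013
Price P = sum_t PV_t = 63.285800

Answer: Price = 63.2858


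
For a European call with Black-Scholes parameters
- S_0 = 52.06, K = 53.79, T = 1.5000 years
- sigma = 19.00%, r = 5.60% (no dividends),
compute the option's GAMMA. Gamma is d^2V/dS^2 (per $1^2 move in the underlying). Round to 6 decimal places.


Answer: Gamma = 0.031115

Derivation:
d1 = 0.3368449050; d2 = 0.1041433795
phi(d1) = 0.3769394260; exp(-qT) = 1.0000000000; exp(-rT) = 0.9194312561
Gamma = exp(-qT) * phi(d1) / (S * sigma * sqrt(T)) = 1.0000000000 * 0.3769394260 / (52.0600 * 0.1900 * 1.2247448714) = 0.031115


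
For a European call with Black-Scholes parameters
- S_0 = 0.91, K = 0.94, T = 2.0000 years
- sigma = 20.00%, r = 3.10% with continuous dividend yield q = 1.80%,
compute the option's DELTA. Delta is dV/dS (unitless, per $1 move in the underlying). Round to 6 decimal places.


d1 = 0.1186692206; d2 = -0.1641734919
phi(d1) = 0.3961431175; exp(-qT) = 0.9646402935; exp(-rT) = 0.9398828868
N(d1) = 0.5472312887
Delta = exp(-qT) * N(d1) = 0.9646402935 * 0.5472312887 = 0.527881

Answer: Delta = 0.527881


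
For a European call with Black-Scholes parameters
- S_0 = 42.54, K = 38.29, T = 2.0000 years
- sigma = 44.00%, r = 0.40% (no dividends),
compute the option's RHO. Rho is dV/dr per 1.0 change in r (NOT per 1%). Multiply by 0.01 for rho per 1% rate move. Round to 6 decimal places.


d1 = 0.4931363404; d2 = -0.1291176271
phi(d1) = 0.3532673094; exp(-qT) = 1.0000000000; exp(-rT) = 0.9920319148
N(d2) = 0.4486322872
Rho = K*T*exp(-rT)*N(d2) = 38.2900 * 2.0000 * 0.9920319148 * 0.4486322872 = 34.082507

Answer: Rho = 34.082507


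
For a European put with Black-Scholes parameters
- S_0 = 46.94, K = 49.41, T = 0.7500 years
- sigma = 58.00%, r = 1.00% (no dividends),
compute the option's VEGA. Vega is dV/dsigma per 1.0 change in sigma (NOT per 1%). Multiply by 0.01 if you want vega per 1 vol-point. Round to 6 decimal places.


d1 = 0.1639821244; d2 = -0.3383126098
phi(d1) = 0.3936143714; exp(-qT) = 1.0000000000; exp(-rT) = 0.9925280548
Vega = S * exp(-qT) * phi(d1) * sqrt(T) = 46.9400 * 1.0000000000 * 0.3936143714 * 0.8660254038 = 16.000909

Answer: Vega = 16.000909


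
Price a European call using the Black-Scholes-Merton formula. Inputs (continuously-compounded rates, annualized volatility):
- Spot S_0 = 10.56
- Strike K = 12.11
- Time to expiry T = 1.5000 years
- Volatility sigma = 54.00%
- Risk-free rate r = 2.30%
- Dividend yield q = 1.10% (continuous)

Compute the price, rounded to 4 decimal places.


d1 = (ln(S/K) + (r - q + 0.5*sigma^2) * T) / (sigma * sqrt(T)) = 0.15081254
d2 = d1 - sigma * sqrt(T) = -0.51054969
exp(-rT) = 0.96608834; exp(-qT) = 0.98363538
C = S_0 * exp(-qT) * N(d1) - K * exp(-rT) * N(d2)
N(d1) = 0.55993820; N(d2) = 0.30483321
C = 10.5600 * 0.98363538 * 0.55993820 - 12.1100 * 0.96608834 * 0.30483321 = 2.2498

Answer: Price = 2.2498


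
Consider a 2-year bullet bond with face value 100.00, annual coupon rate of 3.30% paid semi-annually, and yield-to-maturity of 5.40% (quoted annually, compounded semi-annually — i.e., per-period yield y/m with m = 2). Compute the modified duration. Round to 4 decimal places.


Answer: Modified duration = 1.8994

Derivation:
Coupon per period c = face * coupon_rate / m = 1.650000
Periods per year m = 2; per-period yield y/m = 0.027000
Number of cashflows N = 4
Cashflows (t years, CF_t, discount factor 1/(1+y/m)^(m*t), PV):
  t = 0.5000: CF_t = 1.650000, DF = 0.973710, PV = 1.606621
  t = 1.0000: CF_t = 1.650000, DF = 0.948111, PV = 1.564383
  t = 1.5000: CF_t = 1.650000, DF = 0.923185, PV = 1.523255
  t = 2.0000: CF_t = 101.650000, DF = 0.898914, PV = 91.374625
Price P = sum_t PV_t = 96.068884
First compute Macaulay numerator sum_t t * PV_t:
  t * PV_t at t = 0.5000: 0.803311
  t * PV_t at t = 1.0000: 1.564383
  t * PV_t at t = 1.5000: 2.284883
  t * PV_t at t = 2.0000: 182.749250
Macaulay duration D = 187.401826 / 96.068884 = 1.950703
Modified duration = D / (1 + y/m) = 1.950703 / (1 + 0.027000) = 1.899418


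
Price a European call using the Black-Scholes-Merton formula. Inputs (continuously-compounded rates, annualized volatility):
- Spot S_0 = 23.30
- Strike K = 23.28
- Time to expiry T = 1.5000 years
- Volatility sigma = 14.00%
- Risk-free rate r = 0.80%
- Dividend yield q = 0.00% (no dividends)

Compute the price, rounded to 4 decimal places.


Answer: Price = 1.7350

Derivation:
d1 = (ln(S/K) + (r - q + 0.5*sigma^2) * T) / (sigma * sqrt(T)) = 0.16072582
d2 = d1 - sigma * sqrt(T) = -0.01073846
exp(-rT) = 0.98807171; exp(-qT) = 1.00000000
C = S_0 * exp(-qT) * N(d1) - K * exp(-rT) * N(d2)
N(d1) = 0.56384532; N(d2) = 0.49571606
C = 23.3000 * 1.00000000 * 0.56384532 - 23.2800 * 0.98807171 * 0.49571606 = 1.7350


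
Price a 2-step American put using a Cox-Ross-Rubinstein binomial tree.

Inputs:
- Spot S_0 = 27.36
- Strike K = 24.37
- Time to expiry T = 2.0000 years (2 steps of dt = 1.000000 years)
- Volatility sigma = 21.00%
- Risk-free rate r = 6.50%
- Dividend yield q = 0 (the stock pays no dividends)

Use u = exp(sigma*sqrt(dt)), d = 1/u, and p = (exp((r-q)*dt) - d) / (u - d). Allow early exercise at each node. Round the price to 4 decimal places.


Answer: Price = V(0,0) = 0.8696

Derivation:
dt = T/N = 1.000000
u = exp(sigma*sqrt(dt)) = 1.233678; d = 1/u = 0.810584
p = (exp((r-q)*dt) - d) / (u - d) = 0.606425
Discount per step: exp(-r*dt) = 0.937067
Stock lattice S(k, i) with i counting down-moves:
  k=0: S(0,0) = 27.3600
  k=1: S(1,0) = 33.7534; S(1,1) = 22.1776
  k=2: S(2,0) = 41.6409; S(2,1) = 27.3600; S(2,2) = 17.9768
Terminal payoffs V(N, i) = max(K - S_T, 0):
  V(2,0) = 0.000000; V(2,1) = 0.000000; V(2,2) = 6.393199
Backward induction: V(k, i) = exp(-r*dt) * [p * V(k+1, i) + (1-p) * V(k+1, i+1)]; then take max(V_cont, immediate exercise) for American.
  V(1,0) = exp(-r*dt) * [p*0.000000 + (1-p)*0.000000] = 0.000000; exercise = 0.000000; V(1,0) = max -> 0.000000
  V(1,1) = exp(-r*dt) * [p*0.000000 + (1-p)*6.393199] = 2.357851; exercise = 2.192415; V(1,1) = max -> 2.357851
  V(0,0) = exp(-r*dt) * [p*0.000000 + (1-p)*2.357851] = 0.869590; exercise = 0.000000; V(0,0) = max -> 0.869590


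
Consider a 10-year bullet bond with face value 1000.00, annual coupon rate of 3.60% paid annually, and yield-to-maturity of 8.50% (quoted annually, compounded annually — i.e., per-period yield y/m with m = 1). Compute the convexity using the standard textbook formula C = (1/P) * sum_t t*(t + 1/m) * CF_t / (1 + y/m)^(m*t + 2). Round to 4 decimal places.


Answer: Convexity = 71.6112

Derivation:
Coupon per period c = face * coupon_rate / m = 36.000000
Periods per year m = 1; per-period yield y/m = 0.085000
Number of cashflows N = 10
Cashflows (t years, CF_t, discount factor 1/(1+y/m)^(m*t), PV):
  t = 1.0000: CF_t = 36.000000, DF = 0.921659, PV = 33.179724
  t = 2.0000: CF_t = 36.000000, DF = 0.849455, PV = 30.580390
  t = 3.0000: CF_t = 36.000000, DF = 0.782908, PV = 28.184692
  t = 4.0000: CF_t = 36.000000, DF = 0.721574, PV = 25.976674
  t = 5.0000: CF_t = 36.000000, DF = 0.665045, PV = 23.941635
  t = 6.0000: CF_t = 36.000000, DF = 0.612945, PV = 22.066023
  t = 7.0000: CF_t = 36.000000, DF = 0.564926, PV = 20.337349
  t = 8.0000: CF_t = 36.000000, DF = 0.520669, PV = 18.744100
  t = 9.0000: CF_t = 36.000000, DF = 0.479880, PV = 17.275668
  t = 10.0000: CF_t = 1036.000000, DF = 0.442285, PV = 458.207690
Price P = sum_t PV_t = 678.493945
Convexity numerator sum_t t*(t + 1/m) * CF_t / (1+y/m)^(m*t + 2):
  t = 1.0000: term = 56.369383
  t = 2.0000: term = 155.860045
  t = 3.0000: term = 287.299623
  t = 4.0000: term = 441.320465
  t = 5.0000: term = 610.120459
  t = 6.0000: term = 787.252205
  t = 7.0000: term = 967.437425
  t = 8.0000: term = 1146.403796
  t = 9.0000: term = 1320.741700
  t = 10.0000: term = 42814.963917
Convexity = (1/P) * sum = 48587.769019 / 678.493945 = 71.611205


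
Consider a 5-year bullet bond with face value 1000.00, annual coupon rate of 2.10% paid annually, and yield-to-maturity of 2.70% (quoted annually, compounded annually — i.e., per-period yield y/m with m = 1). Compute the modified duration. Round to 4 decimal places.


Answer: Modified duration = 4.6691

Derivation:
Coupon per period c = face * coupon_rate / m = 21.000000
Periods per year m = 1; per-period yield y/m = 0.027000
Number of cashflows N = 5
Cashflows (t years, CF_t, discount factor 1/(1+y/m)^(m*t), PV):
  t = 1.0000: CF_t = 21.000000, DF = 0.973710, PV = 20.447907
  t = 2.0000: CF_t = 21.000000, DF = 0.948111, PV = 19.910328
  t = 3.0000: CF_t = 21.000000, DF = 0.923185, PV = 19.386882
  t = 4.0000: CF_t = 21.000000, DF = 0.898914, PV = 18.877198
  t = 5.0000: CF_t = 1021.000000, DF = 0.875282, PV = 893.662479
Price P = sum_t PV_t = 972.284792
First compute Macaulay numerator sum_t t * PV_t:
  t * PV_t at t = 1.0000: 20.447907
  t * PV_t at t = 2.0000: 39.820655
  t * PV_t at t = 3.0000: 58.160646
  t * PV_t at t = 4.0000: 75.508790
  t * PV_t at t = 5.0000: 4468.312394
Macaulay duration D = 4662.250392 / 972.284792 = 4.795149
Modified duration = D / (1 + y/m) = 4.795149 / (1 + 0.027000) = 4.669084


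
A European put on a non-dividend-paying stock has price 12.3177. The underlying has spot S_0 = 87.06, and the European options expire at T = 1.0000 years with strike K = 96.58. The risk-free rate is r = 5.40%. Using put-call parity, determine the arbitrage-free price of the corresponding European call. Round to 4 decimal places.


Put-call parity: C - P = S_0 * exp(-qT) - K * exp(-rT).
S_0 * exp(-qT) = 87.0600 * 1.00000000 = 87.06000000
K * exp(-rT) = 96.5800 * 0.94743211 = 91.50299285
C = P + S*exp(-qT) - K*exp(-rT)
C = 12.3177 + 87.06000000 - 91.50299285 = 7.8747

Answer: Call price = 7.8747


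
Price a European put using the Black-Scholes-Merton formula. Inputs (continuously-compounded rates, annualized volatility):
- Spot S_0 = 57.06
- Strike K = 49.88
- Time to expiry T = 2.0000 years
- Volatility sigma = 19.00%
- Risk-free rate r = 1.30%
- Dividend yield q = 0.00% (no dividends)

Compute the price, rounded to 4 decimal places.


d1 = (ln(S/K) + (r - q + 0.5*sigma^2) * T) / (sigma * sqrt(T)) = 0.73160701
d2 = d1 - sigma * sqrt(T) = 0.46290643
exp(-rT) = 0.97433509; exp(-qT) = 1.00000000
P = K * exp(-rT) * N(-d2) - S_0 * exp(-qT) * N(-d1)
N(-d1) = 0.23220423; N(-d2) = 0.32171572
P = 49.8800 * 0.97433509 * 0.32171572 - 57.0600 * 1.00000000 * 0.23220423 = 2.3858

Answer: Price = 2.3858


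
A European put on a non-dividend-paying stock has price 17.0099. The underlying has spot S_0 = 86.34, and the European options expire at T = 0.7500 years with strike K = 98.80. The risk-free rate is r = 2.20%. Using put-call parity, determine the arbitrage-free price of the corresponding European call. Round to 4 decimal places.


Answer: Call price = 6.1667

Derivation:
Put-call parity: C - P = S_0 * exp(-qT) - K * exp(-rT).
S_0 * exp(-qT) = 86.3400 * 1.00000000 = 86.34000000
K * exp(-rT) = 98.8000 * 0.98363538 = 97.18317548
C = P + S*exp(-qT) - K*exp(-rT)
C = 17.0099 + 86.34000000 - 97.18317548 = 6.1667
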